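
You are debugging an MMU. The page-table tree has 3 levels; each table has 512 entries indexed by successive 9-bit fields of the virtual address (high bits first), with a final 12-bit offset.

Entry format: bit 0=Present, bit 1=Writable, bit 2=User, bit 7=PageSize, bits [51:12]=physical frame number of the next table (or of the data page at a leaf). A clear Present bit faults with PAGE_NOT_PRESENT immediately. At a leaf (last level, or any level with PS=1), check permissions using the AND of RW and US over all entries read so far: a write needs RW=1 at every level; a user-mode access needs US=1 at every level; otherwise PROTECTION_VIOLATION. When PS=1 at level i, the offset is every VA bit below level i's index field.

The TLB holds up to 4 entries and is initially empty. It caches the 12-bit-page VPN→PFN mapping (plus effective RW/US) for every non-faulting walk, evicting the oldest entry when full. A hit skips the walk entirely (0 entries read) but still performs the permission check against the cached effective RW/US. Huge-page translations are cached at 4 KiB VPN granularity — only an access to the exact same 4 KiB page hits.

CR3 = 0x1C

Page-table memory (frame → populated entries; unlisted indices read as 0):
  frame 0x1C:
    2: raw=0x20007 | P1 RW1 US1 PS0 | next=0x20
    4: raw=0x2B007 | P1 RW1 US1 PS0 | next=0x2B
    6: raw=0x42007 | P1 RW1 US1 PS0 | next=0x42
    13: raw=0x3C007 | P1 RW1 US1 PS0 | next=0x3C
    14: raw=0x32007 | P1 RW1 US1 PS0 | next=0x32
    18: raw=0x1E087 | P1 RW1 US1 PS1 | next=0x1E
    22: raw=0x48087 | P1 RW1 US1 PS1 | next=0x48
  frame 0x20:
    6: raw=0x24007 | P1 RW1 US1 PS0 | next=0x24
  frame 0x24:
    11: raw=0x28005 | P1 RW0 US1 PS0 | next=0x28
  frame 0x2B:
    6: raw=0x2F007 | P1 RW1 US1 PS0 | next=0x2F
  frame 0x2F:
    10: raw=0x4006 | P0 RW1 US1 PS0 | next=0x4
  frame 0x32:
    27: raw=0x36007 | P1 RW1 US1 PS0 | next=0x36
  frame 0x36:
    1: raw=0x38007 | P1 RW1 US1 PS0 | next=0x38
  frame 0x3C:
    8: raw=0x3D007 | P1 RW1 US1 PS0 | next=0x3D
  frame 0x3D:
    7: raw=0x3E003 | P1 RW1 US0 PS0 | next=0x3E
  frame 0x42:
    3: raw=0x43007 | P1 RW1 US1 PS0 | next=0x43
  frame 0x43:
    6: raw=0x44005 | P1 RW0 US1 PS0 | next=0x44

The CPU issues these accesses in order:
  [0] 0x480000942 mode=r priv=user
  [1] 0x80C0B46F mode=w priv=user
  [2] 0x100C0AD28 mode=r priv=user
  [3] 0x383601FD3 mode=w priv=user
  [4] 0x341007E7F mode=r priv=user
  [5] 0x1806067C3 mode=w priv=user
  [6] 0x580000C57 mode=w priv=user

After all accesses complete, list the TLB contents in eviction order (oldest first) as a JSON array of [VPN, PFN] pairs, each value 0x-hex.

Per-access translation:
#0 VA=0x480000942 (r,user):
  L0 @0x1C[18] → 0x1E087  P=1,RW=1,US=1,PS=1
  ⇒ phys 0x1E942 (huge @L0)  [1 reads]
#1 VA=0x80C0B46F (w,user):
  L0 @0x1C[2] → 0x20007  P=1,RW=1,US=1,PS=0
  L1 @0x20[6] → 0x24007  P=1,RW=1,US=1,PS=0
  L2 @0x24[11] → 0x28005  P=1,RW=0,US=1,PS=0
  ✗ PROTECTION_VIOLATION  [3 reads]
#2 VA=0x100C0AD28 (r,user):
  L0 @0x1C[4] → 0x2B007  P=1,RW=1,US=1,PS=0
  L1 @0x2B[6] → 0x2F007  P=1,RW=1,US=1,PS=0
  L2 @0x2F[10] → 0x4006  P=0,RW=1,US=1,PS=0
  ✗ PAGE_NOT_PRESENT  [3 reads]
#3 VA=0x383601FD3 (w,user):
  L0 @0x1C[14] → 0x32007  P=1,RW=1,US=1,PS=0
  L1 @0x32[27] → 0x36007  P=1,RW=1,US=1,PS=0
  L2 @0x36[1] → 0x38007  P=1,RW=1,US=1,PS=0
  ⇒ phys 0x38FD3  [3 reads]
#4 VA=0x341007E7F (r,user):
  L0 @0x1C[13] → 0x3C007  P=1,RW=1,US=1,PS=0
  L1 @0x3C[8] → 0x3D007  P=1,RW=1,US=1,PS=0
  L2 @0x3D[7] → 0x3E003  P=1,RW=1,US=0,PS=0
  ✗ PROTECTION_VIOLATION  [3 reads]
#5 VA=0x1806067C3 (w,user):
  L0 @0x1C[6] → 0x42007  P=1,RW=1,US=1,PS=0
  L1 @0x42[3] → 0x43007  P=1,RW=1,US=1,PS=0
  L2 @0x43[6] → 0x44005  P=1,RW=0,US=1,PS=0
  ✗ PROTECTION_VIOLATION  [3 reads]
#6 VA=0x580000C57 (w,user):
  L0 @0x1C[22] → 0x48087  P=1,RW=1,US=1,PS=1
  ⇒ phys 0x48C57 (huge @L0)  [1 reads]

TLB: [["0x480000", "0x1E"], ["0x383601", "0x38"], ["0x580000", "0x48"]]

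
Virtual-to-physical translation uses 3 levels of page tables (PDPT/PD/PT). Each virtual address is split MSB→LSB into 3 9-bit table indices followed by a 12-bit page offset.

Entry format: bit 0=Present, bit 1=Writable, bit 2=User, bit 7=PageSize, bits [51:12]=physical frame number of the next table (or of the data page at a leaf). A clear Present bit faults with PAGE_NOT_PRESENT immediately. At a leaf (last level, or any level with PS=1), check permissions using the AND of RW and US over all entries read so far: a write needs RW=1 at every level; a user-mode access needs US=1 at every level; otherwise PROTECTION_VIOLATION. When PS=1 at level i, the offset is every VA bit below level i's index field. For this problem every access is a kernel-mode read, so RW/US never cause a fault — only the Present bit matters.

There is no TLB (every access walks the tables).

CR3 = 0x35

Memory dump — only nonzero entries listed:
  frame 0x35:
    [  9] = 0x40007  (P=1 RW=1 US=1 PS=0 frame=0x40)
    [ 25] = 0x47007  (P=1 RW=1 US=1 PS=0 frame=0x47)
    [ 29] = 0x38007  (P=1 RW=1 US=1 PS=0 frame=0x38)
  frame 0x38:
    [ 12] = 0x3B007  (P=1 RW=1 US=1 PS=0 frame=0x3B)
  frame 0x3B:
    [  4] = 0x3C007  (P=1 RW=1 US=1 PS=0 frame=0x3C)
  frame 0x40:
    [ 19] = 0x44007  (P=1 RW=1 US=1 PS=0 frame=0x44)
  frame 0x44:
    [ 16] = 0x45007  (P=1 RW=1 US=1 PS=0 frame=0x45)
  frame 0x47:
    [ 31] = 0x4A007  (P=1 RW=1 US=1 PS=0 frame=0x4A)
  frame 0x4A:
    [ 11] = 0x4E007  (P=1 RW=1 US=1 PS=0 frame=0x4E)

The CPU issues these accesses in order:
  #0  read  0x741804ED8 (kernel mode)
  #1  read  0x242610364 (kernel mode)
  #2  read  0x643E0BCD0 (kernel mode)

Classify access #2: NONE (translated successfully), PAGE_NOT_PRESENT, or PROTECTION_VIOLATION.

Per-access translation:
#0 VA=0x741804ED8 (r,kernel):
  L0: frame=0x35 idx=29 entry=0x38007 [P=1 RW=1 US=1 PS=0]
  L1: frame=0x38 idx=12 entry=0x3B007 [P=1 RW=1 US=1 PS=0]
  L2: frame=0x3B idx=4 entry=0x3C007 [P=1 RW=1 US=1 PS=0]
  → PA=0x3CED8  (3 entries read)
#1 VA=0x242610364 (r,kernel):
  L0: frame=0x35 idx=9 entry=0x40007 [P=1 RW=1 US=1 PS=0]
  L1: frame=0x40 idx=19 entry=0x44007 [P=1 RW=1 US=1 PS=0]
  L2: frame=0x44 idx=16 entry=0x45007 [P=1 RW=1 US=1 PS=0]
  → PA=0x45364  (3 entries read)
#2 VA=0x643E0BCD0 (r,kernel):
  L0: frame=0x35 idx=25 entry=0x47007 [P=1 RW=1 US=1 PS=0]
  L1: frame=0x47 idx=31 entry=0x4A007 [P=1 RW=1 US=1 PS=0]
  L2: frame=0x4A idx=11 entry=0x4E007 [P=1 RW=1 US=1 PS=0]
  → PA=0x4ECD0  (3 entries read)

Access #2 fault: NONE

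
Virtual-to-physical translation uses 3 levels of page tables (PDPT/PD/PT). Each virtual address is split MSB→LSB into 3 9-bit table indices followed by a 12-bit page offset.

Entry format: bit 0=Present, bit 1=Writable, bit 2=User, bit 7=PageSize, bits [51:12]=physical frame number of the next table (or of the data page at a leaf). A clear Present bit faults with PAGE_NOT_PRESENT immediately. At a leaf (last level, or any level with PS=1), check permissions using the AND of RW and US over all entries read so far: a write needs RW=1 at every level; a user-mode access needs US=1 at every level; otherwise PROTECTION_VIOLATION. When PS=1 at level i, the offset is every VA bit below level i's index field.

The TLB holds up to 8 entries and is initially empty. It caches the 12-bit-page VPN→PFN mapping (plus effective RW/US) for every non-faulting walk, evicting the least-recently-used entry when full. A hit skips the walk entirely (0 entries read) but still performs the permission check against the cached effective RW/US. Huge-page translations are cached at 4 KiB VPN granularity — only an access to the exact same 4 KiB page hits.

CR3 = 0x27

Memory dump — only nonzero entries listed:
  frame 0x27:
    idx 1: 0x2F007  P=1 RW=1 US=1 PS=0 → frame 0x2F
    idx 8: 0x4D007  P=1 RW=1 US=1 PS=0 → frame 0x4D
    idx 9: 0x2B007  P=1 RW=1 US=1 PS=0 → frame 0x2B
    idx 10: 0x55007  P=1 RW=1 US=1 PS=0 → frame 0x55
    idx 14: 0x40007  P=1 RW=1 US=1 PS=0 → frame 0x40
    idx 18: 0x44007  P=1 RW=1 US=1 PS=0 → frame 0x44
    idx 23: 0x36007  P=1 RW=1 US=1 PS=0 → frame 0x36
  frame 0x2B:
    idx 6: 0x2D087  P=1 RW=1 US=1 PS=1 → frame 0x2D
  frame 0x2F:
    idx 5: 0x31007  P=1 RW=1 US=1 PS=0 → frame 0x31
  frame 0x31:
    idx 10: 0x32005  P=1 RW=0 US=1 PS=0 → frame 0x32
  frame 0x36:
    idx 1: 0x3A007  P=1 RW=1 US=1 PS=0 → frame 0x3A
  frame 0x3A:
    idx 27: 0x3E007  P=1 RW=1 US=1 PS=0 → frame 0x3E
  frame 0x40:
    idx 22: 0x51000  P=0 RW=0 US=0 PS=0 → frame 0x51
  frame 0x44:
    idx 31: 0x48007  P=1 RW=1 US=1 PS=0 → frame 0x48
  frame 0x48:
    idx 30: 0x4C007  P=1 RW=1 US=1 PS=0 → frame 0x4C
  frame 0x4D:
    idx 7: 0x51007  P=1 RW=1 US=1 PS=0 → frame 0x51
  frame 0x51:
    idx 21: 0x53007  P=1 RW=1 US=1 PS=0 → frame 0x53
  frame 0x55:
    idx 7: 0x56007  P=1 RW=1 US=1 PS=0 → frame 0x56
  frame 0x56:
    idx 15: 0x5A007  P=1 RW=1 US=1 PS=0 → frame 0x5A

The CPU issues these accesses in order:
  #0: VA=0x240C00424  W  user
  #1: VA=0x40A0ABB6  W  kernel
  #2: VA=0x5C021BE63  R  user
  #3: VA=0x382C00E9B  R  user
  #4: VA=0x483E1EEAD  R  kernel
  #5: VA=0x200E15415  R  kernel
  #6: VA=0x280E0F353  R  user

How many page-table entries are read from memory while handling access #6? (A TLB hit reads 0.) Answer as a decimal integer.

Walk each access:
#0 VA=0x240C00424 (w,user):
  [0] read 0x27 idx=9: raw=0x2B007 flags P=1 W=1 U=1 S=0
  [1] read 0x2B idx=6: raw=0x2D087 flags P=1 W=1 U=1 S=1
  ⇒ phys 0x2D424 (huge @L1)  [2 reads]
#1 VA=0x40A0ABB6 (w,kernel):
  [0] read 0x27 idx=1: raw=0x2F007 flags P=1 W=1 U=1 S=0
  [1] read 0x2F idx=5: raw=0x31007 flags P=1 W=1 U=1 S=0
  [2] read 0x31 idx=10: raw=0x32005 flags P=1 W=0 U=1 S=0
  ✗ PROTECTION_VIOLATION  [3 reads]
#2 VA=0x5C021BE63 (r,user):
  [0] read 0x27 idx=23: raw=0x36007 flags P=1 W=1 U=1 S=0
  [1] read 0x36 idx=1: raw=0x3A007 flags P=1 W=1 U=1 S=0
  [2] read 0x3A idx=27: raw=0x3E007 flags P=1 W=1 U=1 S=0
  ⇒ phys 0x3EE63  [3 reads]
#3 VA=0x382C00E9B (r,user):
  [0] read 0x27 idx=14: raw=0x40007 flags P=1 W=1 U=1 S=0
  [1] read 0x40 idx=22: raw=0x51000 flags P=0 W=0 U=0 S=0
  ✗ PAGE_NOT_PRESENT  [2 reads]
#4 VA=0x483E1EEAD (r,kernel):
  [0] read 0x27 idx=18: raw=0x44007 flags P=1 W=1 U=1 S=0
  [1] read 0x44 idx=31: raw=0x48007 flags P=1 W=1 U=1 S=0
  [2] read 0x48 idx=30: raw=0x4C007 flags P=1 W=1 U=1 S=0
  ⇒ phys 0x4CEAD  [3 reads]
#5 VA=0x200E15415 (r,kernel):
  [0] read 0x27 idx=8: raw=0x4D007 flags P=1 W=1 U=1 S=0
  [1] read 0x4D idx=7: raw=0x51007 flags P=1 W=1 U=1 S=0
  [2] read 0x51 idx=21: raw=0x53007 flags P=1 W=1 U=1 S=0
  ⇒ phys 0x53415  [3 reads]
#6 VA=0x280E0F353 (r,user):
  [0] read 0x27 idx=10: raw=0x55007 flags P=1 W=1 U=1 S=0
  [1] read 0x55 idx=7: raw=0x56007 flags P=1 W=1 U=1 S=0
  [2] read 0x56 idx=15: raw=0x5A007 flags P=1 W=1 U=1 S=0
  ⇒ phys 0x5A353  [3 reads]

Entries read for #6: 3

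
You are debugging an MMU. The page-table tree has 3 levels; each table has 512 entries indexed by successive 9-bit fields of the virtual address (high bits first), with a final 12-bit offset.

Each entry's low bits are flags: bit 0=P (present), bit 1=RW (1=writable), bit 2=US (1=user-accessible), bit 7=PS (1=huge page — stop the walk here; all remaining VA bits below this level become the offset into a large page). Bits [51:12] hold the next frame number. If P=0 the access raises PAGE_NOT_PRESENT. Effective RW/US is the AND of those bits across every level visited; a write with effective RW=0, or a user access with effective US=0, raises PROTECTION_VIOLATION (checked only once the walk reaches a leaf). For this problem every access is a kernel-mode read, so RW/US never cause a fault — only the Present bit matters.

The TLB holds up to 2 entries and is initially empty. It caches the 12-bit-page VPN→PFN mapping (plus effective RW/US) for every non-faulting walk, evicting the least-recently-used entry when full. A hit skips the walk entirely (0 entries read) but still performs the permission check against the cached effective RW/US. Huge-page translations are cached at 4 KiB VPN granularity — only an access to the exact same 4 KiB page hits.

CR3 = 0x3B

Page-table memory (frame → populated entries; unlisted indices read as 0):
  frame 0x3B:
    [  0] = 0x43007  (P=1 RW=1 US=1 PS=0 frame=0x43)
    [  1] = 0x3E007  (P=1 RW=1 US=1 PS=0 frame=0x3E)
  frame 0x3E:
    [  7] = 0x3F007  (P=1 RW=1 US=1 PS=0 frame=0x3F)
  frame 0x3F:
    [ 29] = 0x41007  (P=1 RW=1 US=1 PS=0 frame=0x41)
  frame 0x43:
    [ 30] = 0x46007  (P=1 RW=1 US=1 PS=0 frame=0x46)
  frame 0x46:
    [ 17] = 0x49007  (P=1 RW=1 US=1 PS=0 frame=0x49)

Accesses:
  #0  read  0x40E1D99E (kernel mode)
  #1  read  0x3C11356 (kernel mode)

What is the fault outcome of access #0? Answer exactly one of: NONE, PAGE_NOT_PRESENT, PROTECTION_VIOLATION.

Per-access translation:
#0 VA=0x40E1D99E (r,kernel):
  lvl0: tbl 0x3B, slot 1 ⇒ 0x3E007 (P1/RW1/US1/PS0)
  lvl1: tbl 0x3E, slot 7 ⇒ 0x3F007 (P1/RW1/US1/PS0)
  lvl2: tbl 0x3F, slot 29 ⇒ 0x41007 (P1/RW1/US1/PS0)
  ✓ 0x4199E  — 3 lookups
#1 VA=0x3C11356 (r,kernel):
  lvl0: tbl 0x3B, slot 0 ⇒ 0x43007 (P1/RW1/US1/PS0)
  lvl1: tbl 0x43, slot 30 ⇒ 0x46007 (P1/RW1/US1/PS0)
  lvl2: tbl 0x46, slot 17 ⇒ 0x49007 (P1/RW1/US1/PS0)
  ✓ 0x49356  — 3 lookups

Access #0 fault: NONE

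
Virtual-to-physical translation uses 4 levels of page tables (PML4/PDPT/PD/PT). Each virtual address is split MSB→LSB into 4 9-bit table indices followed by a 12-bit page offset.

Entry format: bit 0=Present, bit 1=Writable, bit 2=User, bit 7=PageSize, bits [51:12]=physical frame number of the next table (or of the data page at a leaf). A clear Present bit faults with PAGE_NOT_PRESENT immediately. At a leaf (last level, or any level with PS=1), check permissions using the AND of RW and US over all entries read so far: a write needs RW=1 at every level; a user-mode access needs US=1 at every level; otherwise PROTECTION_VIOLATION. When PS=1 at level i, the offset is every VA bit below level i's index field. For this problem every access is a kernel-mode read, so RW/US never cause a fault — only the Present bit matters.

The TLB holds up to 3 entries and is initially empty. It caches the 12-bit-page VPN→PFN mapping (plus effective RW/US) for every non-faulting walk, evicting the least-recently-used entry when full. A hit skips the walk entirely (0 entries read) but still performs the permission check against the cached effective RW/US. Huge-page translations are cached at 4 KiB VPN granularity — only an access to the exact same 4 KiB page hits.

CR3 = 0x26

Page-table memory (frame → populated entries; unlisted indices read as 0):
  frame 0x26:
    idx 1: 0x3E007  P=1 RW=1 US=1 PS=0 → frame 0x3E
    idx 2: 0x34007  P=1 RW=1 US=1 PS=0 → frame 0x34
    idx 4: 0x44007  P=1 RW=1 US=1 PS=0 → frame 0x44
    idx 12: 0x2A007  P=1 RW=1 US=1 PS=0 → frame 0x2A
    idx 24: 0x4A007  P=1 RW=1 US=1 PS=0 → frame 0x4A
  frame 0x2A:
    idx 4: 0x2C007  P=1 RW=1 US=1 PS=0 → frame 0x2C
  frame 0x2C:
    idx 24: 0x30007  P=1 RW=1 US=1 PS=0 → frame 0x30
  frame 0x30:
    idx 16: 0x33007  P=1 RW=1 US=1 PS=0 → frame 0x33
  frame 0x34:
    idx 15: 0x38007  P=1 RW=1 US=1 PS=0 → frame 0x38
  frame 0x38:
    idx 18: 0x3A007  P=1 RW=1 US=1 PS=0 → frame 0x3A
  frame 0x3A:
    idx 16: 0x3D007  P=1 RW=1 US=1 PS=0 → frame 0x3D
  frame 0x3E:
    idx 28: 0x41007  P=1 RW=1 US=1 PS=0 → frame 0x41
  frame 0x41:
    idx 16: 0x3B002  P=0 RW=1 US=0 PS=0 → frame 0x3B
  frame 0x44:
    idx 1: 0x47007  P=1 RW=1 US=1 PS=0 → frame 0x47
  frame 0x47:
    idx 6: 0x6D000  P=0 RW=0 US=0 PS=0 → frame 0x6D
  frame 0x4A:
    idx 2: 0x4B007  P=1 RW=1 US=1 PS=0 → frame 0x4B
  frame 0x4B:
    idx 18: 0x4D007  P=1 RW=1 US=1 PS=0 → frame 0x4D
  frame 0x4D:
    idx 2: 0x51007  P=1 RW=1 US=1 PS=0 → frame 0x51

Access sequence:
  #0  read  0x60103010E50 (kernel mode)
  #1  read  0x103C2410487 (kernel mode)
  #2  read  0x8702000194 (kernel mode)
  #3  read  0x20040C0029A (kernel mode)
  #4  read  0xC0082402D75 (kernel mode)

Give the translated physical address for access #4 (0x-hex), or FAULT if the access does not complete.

Walk each access:
#0 VA=0x60103010E50 (r,kernel):
  lvl0: tbl 0x26, slot 12 ⇒ 0x2A007 (P1/RW1/US1/PS0)
  lvl1: tbl 0x2A, slot 4 ⇒ 0x2C007 (P1/RW1/US1/PS0)
  lvl2: tbl 0x2C, slot 24 ⇒ 0x30007 (P1/RW1/US1/PS0)
  lvl3: tbl 0x30, slot 16 ⇒ 0x33007 (P1/RW1/US1/PS0)
  → PA=0x33E50  (4 entries read)
#1 VA=0x103C2410487 (r,kernel):
  lvl0: tbl 0x26, slot 2 ⇒ 0x34007 (P1/RW1/US1/PS0)
  lvl1: tbl 0x34, slot 15 ⇒ 0x38007 (P1/RW1/US1/PS0)
  lvl2: tbl 0x38, slot 18 ⇒ 0x3A007 (P1/RW1/US1/PS0)
  lvl3: tbl 0x3A, slot 16 ⇒ 0x3D007 (P1/RW1/US1/PS0)
  → PA=0x3D487  (4 entries read)
#2 VA=0x8702000194 (r,kernel):
  lvl0: tbl 0x26, slot 1 ⇒ 0x3E007 (P1/RW1/US1/PS0)
  lvl1: tbl 0x3E, slot 28 ⇒ 0x41007 (P1/RW1/US1/PS0)
  lvl2: tbl 0x41, slot 16 ⇒ 0x3B002 (P0/RW1/US0/PS0)
  ⇒ fault: PAGE_NOT_PRESENT  — 3 lookups
#3 VA=0x20040C0029A (r,kernel):
  lvl0: tbl 0x26, slot 4 ⇒ 0x44007 (P1/RW1/US1/PS0)
  lvl1: tbl 0x44, slot 1 ⇒ 0x47007 (P1/RW1/US1/PS0)
  lvl2: tbl 0x47, slot 6 ⇒ 0x6D000 (P0/RW0/US0/PS0)
  ⇒ fault: PAGE_NOT_PRESENT  — 3 lookups
#4 VA=0xC0082402D75 (r,kernel):
  lvl0: tbl 0x26, slot 24 ⇒ 0x4A007 (P1/RW1/US1/PS0)
  lvl1: tbl 0x4A, slot 2 ⇒ 0x4B007 (P1/RW1/US1/PS0)
  lvl2: tbl 0x4B, slot 18 ⇒ 0x4D007 (P1/RW1/US1/PS0)
  lvl3: tbl 0x4D, slot 2 ⇒ 0x51007 (P1/RW1/US1/PS0)
  → PA=0x51D75  (4 entries read)

Access #4 PA: 0x51D75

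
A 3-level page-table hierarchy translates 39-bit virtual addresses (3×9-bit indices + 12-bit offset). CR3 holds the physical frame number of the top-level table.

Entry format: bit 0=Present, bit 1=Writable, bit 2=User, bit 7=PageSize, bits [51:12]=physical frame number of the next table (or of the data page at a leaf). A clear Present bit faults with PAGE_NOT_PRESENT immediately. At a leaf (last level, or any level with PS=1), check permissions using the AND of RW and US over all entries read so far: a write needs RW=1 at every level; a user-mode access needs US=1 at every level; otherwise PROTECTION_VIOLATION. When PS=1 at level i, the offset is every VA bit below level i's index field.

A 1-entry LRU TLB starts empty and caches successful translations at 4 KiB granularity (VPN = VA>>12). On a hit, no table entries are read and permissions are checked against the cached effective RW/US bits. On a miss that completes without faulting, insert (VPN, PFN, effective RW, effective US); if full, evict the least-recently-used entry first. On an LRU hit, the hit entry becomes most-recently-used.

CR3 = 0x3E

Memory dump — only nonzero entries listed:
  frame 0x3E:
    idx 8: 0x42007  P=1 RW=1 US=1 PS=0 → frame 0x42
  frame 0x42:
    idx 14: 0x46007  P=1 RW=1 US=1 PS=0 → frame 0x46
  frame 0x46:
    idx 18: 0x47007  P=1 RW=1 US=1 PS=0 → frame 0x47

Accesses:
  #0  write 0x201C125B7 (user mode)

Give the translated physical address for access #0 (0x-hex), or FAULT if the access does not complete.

Walk each access:
#0 VA=0x201C125B7 (w,user):
  [0] read 0x3E idx=8: raw=0x42007 flags P=1 W=1 U=1 S=0
  [1] read 0x42 idx=14: raw=0x46007 flags P=1 W=1 U=1 S=0
  [2] read 0x46 idx=18: raw=0x47007 flags P=1 W=1 U=1 S=0
  → PA=0x475B7  (3 entries read)

Access #0 PA: 0x475B7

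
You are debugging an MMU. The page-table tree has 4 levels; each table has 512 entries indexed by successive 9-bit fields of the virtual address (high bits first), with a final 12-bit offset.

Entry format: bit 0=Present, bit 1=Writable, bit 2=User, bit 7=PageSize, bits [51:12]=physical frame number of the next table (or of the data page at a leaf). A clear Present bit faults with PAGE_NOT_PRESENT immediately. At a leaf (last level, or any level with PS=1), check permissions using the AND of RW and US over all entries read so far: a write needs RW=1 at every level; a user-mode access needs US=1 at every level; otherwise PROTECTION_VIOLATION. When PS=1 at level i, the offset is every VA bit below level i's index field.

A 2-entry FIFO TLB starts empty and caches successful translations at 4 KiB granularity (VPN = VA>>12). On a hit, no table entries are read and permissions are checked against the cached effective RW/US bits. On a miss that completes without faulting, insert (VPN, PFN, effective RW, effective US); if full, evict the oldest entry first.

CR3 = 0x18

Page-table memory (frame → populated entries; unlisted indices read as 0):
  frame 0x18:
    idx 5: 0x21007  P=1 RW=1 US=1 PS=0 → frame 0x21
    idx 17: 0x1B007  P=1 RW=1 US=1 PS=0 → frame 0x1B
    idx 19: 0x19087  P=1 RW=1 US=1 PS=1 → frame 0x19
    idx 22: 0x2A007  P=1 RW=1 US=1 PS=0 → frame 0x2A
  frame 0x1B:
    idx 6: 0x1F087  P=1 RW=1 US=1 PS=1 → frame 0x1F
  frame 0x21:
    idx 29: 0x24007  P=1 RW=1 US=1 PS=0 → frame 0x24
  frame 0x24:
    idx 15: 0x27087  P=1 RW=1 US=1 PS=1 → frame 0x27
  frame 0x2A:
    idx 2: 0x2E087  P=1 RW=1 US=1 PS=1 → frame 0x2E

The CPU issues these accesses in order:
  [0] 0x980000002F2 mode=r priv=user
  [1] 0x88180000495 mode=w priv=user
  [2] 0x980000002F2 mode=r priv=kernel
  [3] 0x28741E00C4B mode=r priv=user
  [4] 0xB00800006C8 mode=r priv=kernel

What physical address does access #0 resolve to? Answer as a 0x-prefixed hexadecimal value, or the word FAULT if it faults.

Walk each access:
#0 VA=0x980000002F2 (r,user):
  [0] read 0x18 idx=19: raw=0x19087 flags P=1 W=1 U=1 S=1
  → PA=0x192F2 (huge @L0)  (1 entries read)
#1 VA=0x88180000495 (w,user):
  [0] read 0x18 idx=17: raw=0x1B007 flags P=1 W=1 U=1 S=0
  [1] read 0x1B idx=6: raw=0x1F087 flags P=1 W=1 U=1 S=1
  → PA=0x1F495 (huge @L1)  (2 entries read)
#2 VA=0x980000002F2 (r,kernel):
  TLB hit vpn=0x98000000 → PA=0x192F2
#3 VA=0x28741E00C4B (r,user):
  [0] read 0x18 idx=5: raw=0x21007 flags P=1 W=1 U=1 S=0
  [1] read 0x21 idx=29: raw=0x24007 flags P=1 W=1 U=1 S=0
  [2] read 0x24 idx=15: raw=0x27087 flags P=1 W=1 U=1 S=1
  → PA=0x27C4B (huge @L2)  (3 entries read)
#4 VA=0xB00800006C8 (r,kernel):
  [0] read 0x18 idx=22: raw=0x2A007 flags P=1 W=1 U=1 S=0
  [1] read 0x2A idx=2: raw=0x2E087 flags P=1 W=1 U=1 S=1
  → PA=0x2E6C8 (huge @L1)  (2 entries read)

Access #0 PA: 0x192F2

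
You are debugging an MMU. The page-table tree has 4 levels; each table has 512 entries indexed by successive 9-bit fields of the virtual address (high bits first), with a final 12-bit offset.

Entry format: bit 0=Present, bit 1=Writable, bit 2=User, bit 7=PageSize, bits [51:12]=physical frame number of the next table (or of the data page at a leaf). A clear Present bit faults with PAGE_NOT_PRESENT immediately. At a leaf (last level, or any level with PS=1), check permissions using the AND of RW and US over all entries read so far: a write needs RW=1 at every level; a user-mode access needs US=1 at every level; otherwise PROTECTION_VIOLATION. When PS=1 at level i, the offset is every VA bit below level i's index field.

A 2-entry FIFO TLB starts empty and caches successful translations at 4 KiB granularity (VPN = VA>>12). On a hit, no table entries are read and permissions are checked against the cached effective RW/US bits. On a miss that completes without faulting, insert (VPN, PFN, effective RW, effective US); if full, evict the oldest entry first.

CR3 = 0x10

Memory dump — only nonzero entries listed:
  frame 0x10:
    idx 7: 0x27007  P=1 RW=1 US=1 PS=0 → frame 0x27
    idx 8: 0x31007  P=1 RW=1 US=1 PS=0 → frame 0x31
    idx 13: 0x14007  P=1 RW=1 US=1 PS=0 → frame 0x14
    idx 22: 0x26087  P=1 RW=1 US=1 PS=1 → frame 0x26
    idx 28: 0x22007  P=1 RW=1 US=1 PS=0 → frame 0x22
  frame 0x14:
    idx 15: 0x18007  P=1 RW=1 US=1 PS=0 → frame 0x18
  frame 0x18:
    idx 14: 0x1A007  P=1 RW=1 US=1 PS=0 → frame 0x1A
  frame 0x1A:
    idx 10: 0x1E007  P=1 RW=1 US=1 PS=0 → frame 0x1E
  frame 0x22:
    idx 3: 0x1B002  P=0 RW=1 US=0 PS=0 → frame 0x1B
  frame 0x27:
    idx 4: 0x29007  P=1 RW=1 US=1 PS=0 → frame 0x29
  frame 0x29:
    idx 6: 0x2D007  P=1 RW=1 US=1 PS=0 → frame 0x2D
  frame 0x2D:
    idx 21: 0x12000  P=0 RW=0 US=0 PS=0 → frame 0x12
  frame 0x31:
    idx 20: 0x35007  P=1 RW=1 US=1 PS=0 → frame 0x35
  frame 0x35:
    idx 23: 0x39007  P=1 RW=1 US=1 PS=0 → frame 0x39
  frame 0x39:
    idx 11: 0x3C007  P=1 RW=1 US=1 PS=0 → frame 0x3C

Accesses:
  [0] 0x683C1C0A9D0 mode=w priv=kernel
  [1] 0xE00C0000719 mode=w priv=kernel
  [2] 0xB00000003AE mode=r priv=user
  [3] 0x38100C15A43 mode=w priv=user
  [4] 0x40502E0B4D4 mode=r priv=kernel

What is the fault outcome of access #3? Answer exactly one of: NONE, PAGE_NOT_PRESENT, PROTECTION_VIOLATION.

Trace:
#0 VA=0x683C1C0A9D0 (w,kernel):
  [0] read 0x10 idx=13: raw=0x14007 flags P=1 W=1 U=1 S=0
  [1] read 0x14 idx=15: raw=0x18007 flags P=1 W=1 U=1 S=0
  [2] read 0x18 idx=14: raw=0x1A007 flags P=1 W=1 U=1 S=0
  [3] read 0x1A idx=10: raw=0x1E007 flags P=1 W=1 U=1 S=0
  ⇒ phys 0x1E9D0  [4 reads]
#1 VA=0xE00C0000719 (w,kernel):
  [0] read 0x10 idx=28: raw=0x22007 flags P=1 W=1 U=1 S=0
  [1] read 0x22 idx=3: raw=0x1B002 flags P=0 W=1 U=0 S=0
  ✗ PAGE_NOT_PRESENT  [2 reads]
#2 VA=0xB00000003AE (r,user):
  [0] read 0x10 idx=22: raw=0x26087 flags P=1 W=1 U=1 S=1
  ⇒ phys 0x263AE (huge @L0)  [1 reads]
#3 VA=0x38100C15A43 (w,user):
  [0] read 0x10 idx=7: raw=0x27007 flags P=1 W=1 U=1 S=0
  [1] read 0x27 idx=4: raw=0x29007 flags P=1 W=1 U=1 S=0
  [2] read 0x29 idx=6: raw=0x2D007 flags P=1 W=1 U=1 S=0
  [3] read 0x2D idx=21: raw=0x12000 flags P=0 W=0 U=0 S=0
  ✗ PAGE_NOT_PRESENT  [4 reads]
#4 VA=0x40502E0B4D4 (r,kernel):
  [0] read 0x10 idx=8: raw=0x31007 flags P=1 W=1 U=1 S=0
  [1] read 0x31 idx=20: raw=0x35007 flags P=1 W=1 U=1 S=0
  [2] read 0x35 idx=23: raw=0x39007 flags P=1 W=1 U=1 S=0
  [3] read 0x39 idx=11: raw=0x3C007 flags P=1 W=1 U=1 S=0
  ⇒ phys 0x3C4D4  [4 reads]

Access #3 fault: PAGE_NOT_PRESENT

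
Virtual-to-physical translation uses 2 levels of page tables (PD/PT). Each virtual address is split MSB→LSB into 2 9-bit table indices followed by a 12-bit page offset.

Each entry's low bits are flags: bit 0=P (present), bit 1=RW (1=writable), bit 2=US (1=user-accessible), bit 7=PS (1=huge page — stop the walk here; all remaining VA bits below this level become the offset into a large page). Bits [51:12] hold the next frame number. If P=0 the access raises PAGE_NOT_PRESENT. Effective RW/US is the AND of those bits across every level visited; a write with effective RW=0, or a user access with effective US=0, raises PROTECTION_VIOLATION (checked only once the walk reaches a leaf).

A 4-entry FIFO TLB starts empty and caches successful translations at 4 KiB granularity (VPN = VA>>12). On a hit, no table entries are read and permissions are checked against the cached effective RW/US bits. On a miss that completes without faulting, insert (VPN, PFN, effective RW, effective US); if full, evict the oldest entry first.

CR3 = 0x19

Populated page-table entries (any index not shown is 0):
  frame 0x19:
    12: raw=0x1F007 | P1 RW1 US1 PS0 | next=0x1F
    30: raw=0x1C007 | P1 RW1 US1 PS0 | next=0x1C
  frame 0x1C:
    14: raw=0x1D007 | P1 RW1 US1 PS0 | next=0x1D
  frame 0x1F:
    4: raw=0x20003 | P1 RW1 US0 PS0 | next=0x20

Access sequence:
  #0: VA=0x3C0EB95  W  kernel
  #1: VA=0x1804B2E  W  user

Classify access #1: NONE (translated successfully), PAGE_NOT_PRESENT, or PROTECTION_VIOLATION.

Per-access translation:
#0 VA=0x3C0EB95 (w,kernel):
  L0: frame=0x19 idx=30 entry=0x1C007 [P=1 RW=1 US=1 PS=0]
  L1: frame=0x1C idx=14 entry=0x1D007 [P=1 RW=1 US=1 PS=0]
  ⇒ phys 0x1DB95  [2 reads]
#1 VA=0x1804B2E (w,user):
  L0: frame=0x19 idx=12 entry=0x1F007 [P=1 RW=1 US=1 PS=0]
  L1: frame=0x1F idx=4 entry=0x20003 [P=1 RW=1 US=0 PS=0]
  ✗ PROTECTION_VIOLATION  [2 reads]

Access #1 fault: PROTECTION_VIOLATION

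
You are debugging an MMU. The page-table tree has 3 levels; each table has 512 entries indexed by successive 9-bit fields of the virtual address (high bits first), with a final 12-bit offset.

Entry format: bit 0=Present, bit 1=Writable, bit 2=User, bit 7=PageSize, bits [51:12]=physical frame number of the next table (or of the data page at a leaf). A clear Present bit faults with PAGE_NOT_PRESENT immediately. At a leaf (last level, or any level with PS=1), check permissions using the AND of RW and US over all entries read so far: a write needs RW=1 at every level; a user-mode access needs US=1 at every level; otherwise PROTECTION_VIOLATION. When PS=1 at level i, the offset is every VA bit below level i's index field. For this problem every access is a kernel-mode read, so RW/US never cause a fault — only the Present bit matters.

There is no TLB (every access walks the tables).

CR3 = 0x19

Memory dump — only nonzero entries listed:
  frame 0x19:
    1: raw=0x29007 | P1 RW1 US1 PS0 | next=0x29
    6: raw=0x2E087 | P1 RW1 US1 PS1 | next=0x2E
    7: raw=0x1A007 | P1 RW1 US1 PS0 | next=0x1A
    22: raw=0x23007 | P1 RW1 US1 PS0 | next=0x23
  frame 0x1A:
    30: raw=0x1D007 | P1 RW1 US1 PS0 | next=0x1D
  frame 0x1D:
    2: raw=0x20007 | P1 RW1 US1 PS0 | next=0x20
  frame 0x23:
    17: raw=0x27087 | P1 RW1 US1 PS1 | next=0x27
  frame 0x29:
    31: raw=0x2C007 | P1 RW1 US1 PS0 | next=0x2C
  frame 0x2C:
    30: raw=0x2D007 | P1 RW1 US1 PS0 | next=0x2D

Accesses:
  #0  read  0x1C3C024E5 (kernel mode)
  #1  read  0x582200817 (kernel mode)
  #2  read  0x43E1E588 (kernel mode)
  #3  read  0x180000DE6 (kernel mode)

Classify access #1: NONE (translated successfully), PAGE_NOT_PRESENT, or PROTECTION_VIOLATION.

Walk each access:
#0 VA=0x1C3C024E5 (r,kernel):
  lvl0: tbl 0x19, slot 7 ⇒ 0x1A007 (P1/RW1/US1/PS0)
  lvl1: tbl 0x1A, slot 30 ⇒ 0x1D007 (P1/RW1/US1/PS0)
  lvl2: tbl 0x1D, slot 2 ⇒ 0x20007 (P1/RW1/US1/PS0)
  ✓ 0x204E5  — 3 lookups
#1 VA=0x582200817 (r,kernel):
  lvl0: tbl 0x19, slot 22 ⇒ 0x23007 (P1/RW1/US1/PS0)
  lvl1: tbl 0x23, slot 17 ⇒ 0x27087 (P1/RW1/US1/PS1)
  ✓ 0x27817 (huge @L1)  — 2 lookups
#2 VA=0x43E1E588 (r,kernel):
  lvl0: tbl 0x19, slot 1 ⇒ 0x29007 (P1/RW1/US1/PS0)
  lvl1: tbl 0x29, slot 31 ⇒ 0x2C007 (P1/RW1/US1/PS0)
  lvl2: tbl 0x2C, slot 30 ⇒ 0x2D007 (P1/RW1/US1/PS0)
  ✓ 0x2D588  — 3 lookups
#3 VA=0x180000DE6 (r,kernel):
  lvl0: tbl 0x19, slot 6 ⇒ 0x2E087 (P1/RW1/US1/PS1)
  ✓ 0x2EDE6 (huge @L0)  — 1 lookups

Access #1 fault: NONE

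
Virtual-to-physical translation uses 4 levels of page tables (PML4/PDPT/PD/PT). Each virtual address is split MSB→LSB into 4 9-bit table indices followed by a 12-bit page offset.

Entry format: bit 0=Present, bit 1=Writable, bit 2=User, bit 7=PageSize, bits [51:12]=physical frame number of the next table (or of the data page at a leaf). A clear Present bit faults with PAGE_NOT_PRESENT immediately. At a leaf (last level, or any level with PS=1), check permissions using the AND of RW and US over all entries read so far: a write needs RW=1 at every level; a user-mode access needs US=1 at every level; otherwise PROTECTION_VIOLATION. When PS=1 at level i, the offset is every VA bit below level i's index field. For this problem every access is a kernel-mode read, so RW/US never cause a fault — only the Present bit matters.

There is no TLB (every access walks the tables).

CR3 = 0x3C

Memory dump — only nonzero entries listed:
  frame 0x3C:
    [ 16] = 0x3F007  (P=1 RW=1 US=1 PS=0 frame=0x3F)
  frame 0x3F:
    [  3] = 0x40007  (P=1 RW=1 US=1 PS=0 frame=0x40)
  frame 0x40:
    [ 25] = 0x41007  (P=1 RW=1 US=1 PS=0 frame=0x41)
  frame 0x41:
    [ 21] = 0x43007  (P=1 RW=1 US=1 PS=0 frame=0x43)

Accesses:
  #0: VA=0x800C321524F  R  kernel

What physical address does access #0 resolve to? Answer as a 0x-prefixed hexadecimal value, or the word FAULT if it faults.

Trace:
#0 VA=0x800C321524F (r,kernel):
  L0 @0x3C[16] → 0x3F007  P=1,RW=1,US=1,PS=0
  L1 @0x3F[3] → 0x40007  P=1,RW=1,US=1,PS=0
  L2 @0x40[25] → 0x41007  P=1,RW=1,US=1,PS=0
  L3 @0x41[21] → 0x43007  P=1,RW=1,US=1,PS=0
  ✓ 0x4324F  — 4 lookups

Access #0 PA: 0x4324F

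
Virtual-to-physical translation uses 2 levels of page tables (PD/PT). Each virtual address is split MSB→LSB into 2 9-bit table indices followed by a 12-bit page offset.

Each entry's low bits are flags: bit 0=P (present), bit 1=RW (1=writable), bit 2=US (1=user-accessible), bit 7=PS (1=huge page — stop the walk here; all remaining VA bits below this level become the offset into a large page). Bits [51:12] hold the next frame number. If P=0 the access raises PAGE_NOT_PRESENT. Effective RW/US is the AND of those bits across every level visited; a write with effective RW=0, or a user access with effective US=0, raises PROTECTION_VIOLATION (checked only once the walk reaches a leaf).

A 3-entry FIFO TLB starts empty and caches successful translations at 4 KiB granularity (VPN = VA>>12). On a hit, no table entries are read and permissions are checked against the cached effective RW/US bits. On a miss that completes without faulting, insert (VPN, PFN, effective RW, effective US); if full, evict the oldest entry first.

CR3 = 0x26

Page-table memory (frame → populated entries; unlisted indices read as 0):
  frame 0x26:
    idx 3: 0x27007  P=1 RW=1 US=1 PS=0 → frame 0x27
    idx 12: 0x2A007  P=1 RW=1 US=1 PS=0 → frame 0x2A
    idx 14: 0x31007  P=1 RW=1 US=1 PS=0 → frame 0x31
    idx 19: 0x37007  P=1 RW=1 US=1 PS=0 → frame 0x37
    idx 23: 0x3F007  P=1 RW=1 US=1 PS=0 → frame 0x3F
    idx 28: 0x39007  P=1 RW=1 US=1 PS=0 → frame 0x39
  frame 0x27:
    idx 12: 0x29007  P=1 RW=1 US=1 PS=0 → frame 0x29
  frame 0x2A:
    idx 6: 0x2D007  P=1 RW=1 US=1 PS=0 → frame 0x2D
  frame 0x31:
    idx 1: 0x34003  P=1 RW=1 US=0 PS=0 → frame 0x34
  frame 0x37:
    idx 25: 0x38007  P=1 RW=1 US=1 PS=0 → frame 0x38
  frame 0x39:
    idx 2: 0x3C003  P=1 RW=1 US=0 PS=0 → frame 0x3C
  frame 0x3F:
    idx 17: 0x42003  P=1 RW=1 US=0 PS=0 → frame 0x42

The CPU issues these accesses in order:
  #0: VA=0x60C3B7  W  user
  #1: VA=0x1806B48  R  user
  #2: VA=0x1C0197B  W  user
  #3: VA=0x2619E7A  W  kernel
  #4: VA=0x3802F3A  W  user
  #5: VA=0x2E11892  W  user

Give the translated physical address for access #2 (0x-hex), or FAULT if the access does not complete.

Trace:
#0 VA=0x60C3B7 (w,user):
  L0: frame=0x26 idx=3 entry=0x27007 [P=1 RW=1 US=1 PS=0]
  L1: frame=0x27 idx=12 entry=0x29007 [P=1 RW=1 US=1 PS=0]
  → PA=0x293B7  (2 entries read)
#1 VA=0x1806B48 (r,user):
  L0: frame=0x26 idx=12 entry=0x2A007 [P=1 RW=1 US=1 PS=0]
  L1: frame=0x2A idx=6 entry=0x2D007 [P=1 RW=1 US=1 PS=0]
  → PA=0x2DB48  (2 entries read)
#2 VA=0x1C0197B (w,user):
  L0: frame=0x26 idx=14 entry=0x31007 [P=1 RW=1 US=1 PS=0]
  L1: frame=0x31 idx=1 entry=0x34003 [P=1 RW=1 US=0 PS=0]
  → PROTECTION_VIOLATION  (2 entries read)
#3 VA=0x2619E7A (w,kernel):
  L0: frame=0x26 idx=19 entry=0x37007 [P=1 RW=1 US=1 PS=0]
  L1: frame=0x37 idx=25 entry=0x38007 [P=1 RW=1 US=1 PS=0]
  → PA=0x38E7A  (2 entries read)
#4 VA=0x3802F3A (w,user):
  L0: frame=0x26 idx=28 entry=0x39007 [P=1 RW=1 US=1 PS=0]
  L1: frame=0x39 idx=2 entry=0x3C003 [P=1 RW=1 US=0 PS=0]
  → PROTECTION_VIOLATION  (2 entries read)
#5 VA=0x2E11892 (w,user):
  L0: frame=0x26 idx=23 entry=0x3F007 [P=1 RW=1 US=1 PS=0]
  L1: frame=0x3F idx=17 entry=0x42003 [P=1 RW=1 US=0 PS=0]
  → PROTECTION_VIOLATION  (2 entries read)

Access #2 PA: FAULT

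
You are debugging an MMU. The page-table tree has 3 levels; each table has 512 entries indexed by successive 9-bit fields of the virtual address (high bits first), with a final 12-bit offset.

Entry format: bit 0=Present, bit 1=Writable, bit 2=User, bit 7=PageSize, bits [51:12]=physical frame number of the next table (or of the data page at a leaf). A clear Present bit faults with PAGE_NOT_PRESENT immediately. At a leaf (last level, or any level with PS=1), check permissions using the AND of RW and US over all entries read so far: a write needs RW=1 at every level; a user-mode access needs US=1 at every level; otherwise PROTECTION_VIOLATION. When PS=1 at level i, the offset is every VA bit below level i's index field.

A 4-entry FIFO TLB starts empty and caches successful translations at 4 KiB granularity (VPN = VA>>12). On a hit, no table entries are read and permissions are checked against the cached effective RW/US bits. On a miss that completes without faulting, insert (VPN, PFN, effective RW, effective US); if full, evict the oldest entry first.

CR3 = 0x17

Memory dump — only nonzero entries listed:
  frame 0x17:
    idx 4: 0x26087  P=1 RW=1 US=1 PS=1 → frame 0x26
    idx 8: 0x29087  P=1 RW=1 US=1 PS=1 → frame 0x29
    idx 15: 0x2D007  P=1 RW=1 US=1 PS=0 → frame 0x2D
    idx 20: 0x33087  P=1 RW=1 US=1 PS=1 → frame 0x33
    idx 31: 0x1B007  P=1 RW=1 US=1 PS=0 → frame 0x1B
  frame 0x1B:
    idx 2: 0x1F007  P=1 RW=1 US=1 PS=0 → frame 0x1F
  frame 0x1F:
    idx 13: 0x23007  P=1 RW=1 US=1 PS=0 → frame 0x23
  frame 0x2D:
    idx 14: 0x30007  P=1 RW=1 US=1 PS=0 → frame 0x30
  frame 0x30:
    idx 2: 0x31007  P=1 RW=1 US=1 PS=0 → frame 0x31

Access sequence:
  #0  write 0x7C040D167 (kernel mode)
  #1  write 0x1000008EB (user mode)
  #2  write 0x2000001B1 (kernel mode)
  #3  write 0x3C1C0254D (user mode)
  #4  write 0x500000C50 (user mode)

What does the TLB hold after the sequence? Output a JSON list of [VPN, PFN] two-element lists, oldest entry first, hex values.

Trace:
#0 VA=0x7C040D167 (w,kernel):
  L0 @0x17[31] → 0x1B007  P=1,RW=1,US=1,PS=0
  L1 @0x1B[2] → 0x1F007  P=1,RW=1,US=1,PS=0
  L2 @0x1F[13] → 0x23007  P=1,RW=1,US=1,PS=0
  ✓ 0x23167  — 3 lookups
#1 VA=0x1000008EB (w,user):
  L0 @0x17[4] → 0x26087  P=1,RW=1,US=1,PS=1
  ✓ 0x268EB (huge @L0)  — 1 lookups
#2 VA=0x2000001B1 (w,kernel):
  L0 @0x17[8] → 0x29087  P=1,RW=1,US=1,PS=1
  ✓ 0x291B1 (huge @L0)  — 1 lookups
#3 VA=0x3C1C0254D (w,user):
  L0 @0x17[15] → 0x2D007  P=1,RW=1,US=1,PS=0
  L1 @0x2D[14] → 0x30007  P=1,RW=1,US=1,PS=0
  L2 @0x30[2] → 0x31007  P=1,RW=1,US=1,PS=0
  ✓ 0x3154D  — 3 lookups
#4 VA=0x500000C50 (w,user):
  L0 @0x17[20] → 0x33087  P=1,RW=1,US=1,PS=1
  ✓ 0x33C50 (huge @L0)  — 1 lookups

TLB: [["0x100000", "0x26"], ["0x200000", "0x29"], ["0x3C1C02", "0x31"], ["0x500000", "0x33"]]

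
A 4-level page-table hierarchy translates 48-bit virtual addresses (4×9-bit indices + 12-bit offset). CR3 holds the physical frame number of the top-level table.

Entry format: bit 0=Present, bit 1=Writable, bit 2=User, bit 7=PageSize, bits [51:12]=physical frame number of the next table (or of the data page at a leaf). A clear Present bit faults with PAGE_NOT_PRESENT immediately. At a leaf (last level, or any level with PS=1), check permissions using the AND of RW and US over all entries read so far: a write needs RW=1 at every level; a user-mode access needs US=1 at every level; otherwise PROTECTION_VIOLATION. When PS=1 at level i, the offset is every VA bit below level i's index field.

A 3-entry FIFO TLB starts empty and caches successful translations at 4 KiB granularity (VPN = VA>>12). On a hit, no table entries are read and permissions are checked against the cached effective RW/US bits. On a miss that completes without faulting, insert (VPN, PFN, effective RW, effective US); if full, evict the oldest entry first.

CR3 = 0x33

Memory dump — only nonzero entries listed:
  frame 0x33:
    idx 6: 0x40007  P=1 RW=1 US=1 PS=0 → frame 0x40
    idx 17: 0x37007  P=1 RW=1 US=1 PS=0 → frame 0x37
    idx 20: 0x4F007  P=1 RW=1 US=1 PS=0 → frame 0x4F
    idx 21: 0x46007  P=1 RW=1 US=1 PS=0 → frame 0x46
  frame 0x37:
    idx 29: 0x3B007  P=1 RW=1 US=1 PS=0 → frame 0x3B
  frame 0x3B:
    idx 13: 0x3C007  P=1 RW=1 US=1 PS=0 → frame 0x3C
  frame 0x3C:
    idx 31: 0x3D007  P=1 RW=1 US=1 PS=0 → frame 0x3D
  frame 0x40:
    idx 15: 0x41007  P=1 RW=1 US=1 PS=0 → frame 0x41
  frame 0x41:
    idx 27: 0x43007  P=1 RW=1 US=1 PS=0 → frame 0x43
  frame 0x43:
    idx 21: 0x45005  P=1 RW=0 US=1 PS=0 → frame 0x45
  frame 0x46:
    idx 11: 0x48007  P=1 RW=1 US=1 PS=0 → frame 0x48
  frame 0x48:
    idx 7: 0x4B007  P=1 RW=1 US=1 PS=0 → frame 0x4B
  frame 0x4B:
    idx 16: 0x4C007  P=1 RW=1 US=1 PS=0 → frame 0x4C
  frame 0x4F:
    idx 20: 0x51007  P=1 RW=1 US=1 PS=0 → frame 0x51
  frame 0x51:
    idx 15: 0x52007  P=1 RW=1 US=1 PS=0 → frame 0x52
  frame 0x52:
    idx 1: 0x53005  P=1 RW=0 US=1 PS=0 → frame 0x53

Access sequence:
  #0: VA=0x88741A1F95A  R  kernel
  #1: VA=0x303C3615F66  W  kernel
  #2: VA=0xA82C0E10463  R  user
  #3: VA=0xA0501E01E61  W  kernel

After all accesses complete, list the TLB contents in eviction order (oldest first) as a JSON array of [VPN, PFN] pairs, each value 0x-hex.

Trace:
#0 VA=0x88741A1F95A (r,kernel):
  L0: frame=0x33 idx=17 entry=0x37007 [P=1 RW=1 US=1 PS=0]
  L1: frame=0x37 idx=29 entry=0x3B007 [P=1 RW=1 US=1 PS=0]
  L2: frame=0x3B idx=13 entry=0x3C007 [P=1 RW=1 US=1 PS=0]
  L3: frame=0x3C idx=31 entry=0x3D007 [P=1 RW=1 US=1 PS=0]
  → PA=0x3D95A  (4 entries read)
#1 VA=0x303C3615F66 (w,kernel):
  L0: frame=0x33 idx=6 entry=0x40007 [P=1 RW=1 US=1 PS=0]
  L1: frame=0x40 idx=15 entry=0x41007 [P=1 RW=1 US=1 PS=0]
  L2: frame=0x41 idx=27 entry=0x43007 [P=1 RW=1 US=1 PS=0]
  L3: frame=0x43 idx=21 entry=0x45005 [P=1 RW=0 US=1 PS=0]
  ✗ PROTECTION_VIOLATION  [4 reads]
#2 VA=0xA82C0E10463 (r,user):
  L0: frame=0x33 idx=21 entry=0x46007 [P=1 RW=1 US=1 PS=0]
  L1: frame=0x46 idx=11 entry=0x48007 [P=1 RW=1 US=1 PS=0]
  L2: frame=0x48 idx=7 entry=0x4B007 [P=1 RW=1 US=1 PS=0]
  L3: frame=0x4B idx=16 entry=0x4C007 [P=1 RW=1 US=1 PS=0]
  → PA=0x4C463  (4 entries read)
#3 VA=0xA0501E01E61 (w,kernel):
  L0: frame=0x33 idx=20 entry=0x4F007 [P=1 RW=1 US=1 PS=0]
  L1: frame=0x4F idx=20 entry=0x51007 [P=1 RW=1 US=1 PS=0]
  L2: frame=0x51 idx=15 entry=0x52007 [P=1 RW=1 US=1 PS=0]
  L3: frame=0x52 idx=1 entry=0x53005 [P=1 RW=0 US=1 PS=0]
  ✗ PROTECTION_VIOLATION  [4 reads]

TLB: [["0x88741A1F", "0x3D"], ["0xA82C0E10", "0x4C"]]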